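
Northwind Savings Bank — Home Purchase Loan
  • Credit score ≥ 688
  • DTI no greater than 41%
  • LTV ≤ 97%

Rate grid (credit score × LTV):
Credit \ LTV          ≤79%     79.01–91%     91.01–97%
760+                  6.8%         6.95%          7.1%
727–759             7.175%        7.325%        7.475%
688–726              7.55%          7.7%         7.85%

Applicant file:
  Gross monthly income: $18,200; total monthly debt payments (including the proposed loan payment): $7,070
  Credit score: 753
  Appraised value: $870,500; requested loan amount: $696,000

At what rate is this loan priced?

Credit score 753 ≥ 688; DTI: 7,070 ÷ 18,200 = 38.8%, within the 41% cap
LTV: 696,000 ÷ 870,500 = 80%, within 97% cap
Credit 753 → row 727–759; LTV 80% → column 79.01–91%. Grid cell → 7.325%.

7.325%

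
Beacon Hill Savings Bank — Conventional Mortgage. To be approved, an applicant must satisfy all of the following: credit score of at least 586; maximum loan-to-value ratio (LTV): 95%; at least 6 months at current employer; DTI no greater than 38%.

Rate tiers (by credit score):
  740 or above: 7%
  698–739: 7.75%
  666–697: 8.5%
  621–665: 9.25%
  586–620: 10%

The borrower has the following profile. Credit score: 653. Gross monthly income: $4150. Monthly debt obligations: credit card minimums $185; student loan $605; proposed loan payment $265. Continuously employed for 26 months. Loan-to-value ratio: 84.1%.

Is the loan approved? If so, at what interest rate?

Approved at 9.25%

Credit score 653 ≥ 586 (meets minimum)
Employment 26 ≥ 6 months
Total monthly debts = (185 + 605 + 265) = 1,055. DTI = 1,055/4,150 = 25.4% ≤ 38%
LTV 84.1% — within 95%
All requirements met. Score 653 falls in the 621–665 tier → 9.25%.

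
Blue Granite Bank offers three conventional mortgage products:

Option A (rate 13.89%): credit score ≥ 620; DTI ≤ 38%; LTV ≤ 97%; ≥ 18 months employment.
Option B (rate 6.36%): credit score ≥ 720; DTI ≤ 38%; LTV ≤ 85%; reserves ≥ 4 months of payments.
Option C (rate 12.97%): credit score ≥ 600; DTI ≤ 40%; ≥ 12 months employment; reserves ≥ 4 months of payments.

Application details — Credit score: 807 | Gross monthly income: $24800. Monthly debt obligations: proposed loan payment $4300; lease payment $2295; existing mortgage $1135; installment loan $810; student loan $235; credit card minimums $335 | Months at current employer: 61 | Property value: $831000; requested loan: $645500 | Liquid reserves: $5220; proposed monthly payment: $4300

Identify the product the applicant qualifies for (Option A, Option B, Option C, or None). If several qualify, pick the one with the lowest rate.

Option A

Total debts = (4,300 + 2,295 + 1,135 + 810 + 235 + 335) = 9,110; DTI = 9,110/24,800 = 36.7%.
LTV = 645,500/831,000 = 77.7%.
Reserves = 5,220/4,300 = 1.2 months.
Option A: score 807 ≥ 620; DTI 36.7% ≤ 38%; LTV 77.7% ≤ 97%; employment 61 ≥ 18 mo → qualifies.
Option B: score 807 ≥ 720; DTI 36.7% ≤ 38%; LTV 77.7% ≤ 85%; reserves 1.2 < 4 mo → does not qualify.
Option C: score 807 ≥ 600; DTI 36.7% ≤ 40%; employment 61 ≥ 12 mo; reserves 1.2 < 4 mo → does not qualify.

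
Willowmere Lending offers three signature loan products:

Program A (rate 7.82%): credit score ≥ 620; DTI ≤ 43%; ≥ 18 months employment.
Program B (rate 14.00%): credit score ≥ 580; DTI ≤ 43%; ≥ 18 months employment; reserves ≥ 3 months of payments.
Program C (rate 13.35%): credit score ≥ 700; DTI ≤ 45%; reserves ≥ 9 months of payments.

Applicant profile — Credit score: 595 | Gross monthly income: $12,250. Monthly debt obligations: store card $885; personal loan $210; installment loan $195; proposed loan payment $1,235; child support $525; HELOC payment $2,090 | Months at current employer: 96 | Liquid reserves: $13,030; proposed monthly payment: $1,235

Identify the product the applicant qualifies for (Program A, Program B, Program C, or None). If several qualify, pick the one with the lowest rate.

Total debts = (885 + 210 + 195 + 1,235 + 525 + 2,090) = 5,140; DTI = 5,140/12,250 = 42%.
Reserves = 13,030/1,235 = 10.6 months.
Program A: score 595 < 620; DTI 42% ≤ 43%; employment 96 ≥ 18 mo → does not qualify.
Program B: score 595 ≥ 580; DTI 42% ≤ 43%; employment 96 ≥ 18 mo; reserves 10.6 ≥ 3 mo → qualifies.
Program C: score 595 < 700; DTI 42% ≤ 45%; reserves 10.6 ≥ 9 mo → does not qualify.

Program B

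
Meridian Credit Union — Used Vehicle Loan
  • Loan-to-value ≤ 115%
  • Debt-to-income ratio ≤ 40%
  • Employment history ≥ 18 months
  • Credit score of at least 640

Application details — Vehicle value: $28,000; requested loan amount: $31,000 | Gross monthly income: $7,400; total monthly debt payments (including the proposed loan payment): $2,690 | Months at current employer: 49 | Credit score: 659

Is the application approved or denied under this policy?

LTV: 31,000 ÷ 28,000 = 110.7%, within 115% cap
DTI: 2,690 ÷ 7,400 = 36.4%, within the 40% cap
Employment 49 ≥ 18 months
Credit score 659 ≥ 640 (meets)
All criteria satisfied.

Approved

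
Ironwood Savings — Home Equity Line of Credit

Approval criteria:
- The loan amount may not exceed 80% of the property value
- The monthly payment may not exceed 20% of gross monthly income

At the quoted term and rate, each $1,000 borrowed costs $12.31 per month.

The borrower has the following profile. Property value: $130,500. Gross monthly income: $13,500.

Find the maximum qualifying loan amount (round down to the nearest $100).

Payment cap: 20% × $13,500 = $2,700/month.
At $12.31 per $1,000, that supports 2,700/12.31 × 1,000 ≈ $219,333 → $219,300.
LTV cap: 80% × $130,500 = $104,400 → $104,400.
Binding constraint: loan-to-value.

$104,400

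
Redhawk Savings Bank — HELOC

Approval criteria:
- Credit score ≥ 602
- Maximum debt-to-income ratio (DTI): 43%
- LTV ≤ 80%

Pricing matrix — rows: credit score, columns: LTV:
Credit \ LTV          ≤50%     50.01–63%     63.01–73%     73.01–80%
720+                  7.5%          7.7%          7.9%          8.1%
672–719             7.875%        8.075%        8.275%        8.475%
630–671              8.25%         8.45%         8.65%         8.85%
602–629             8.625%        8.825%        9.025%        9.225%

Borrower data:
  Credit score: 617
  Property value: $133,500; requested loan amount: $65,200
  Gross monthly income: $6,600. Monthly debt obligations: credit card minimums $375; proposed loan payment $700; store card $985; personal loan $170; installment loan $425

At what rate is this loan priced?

Credit score 617 ≥ 602; Total monthly debts = (375 + 700 + 985 + 170 + 425) = 2,655. Debt-to-income = 2,655/6,600 = 40.2% — meets 43% limit
Loan-to-value = 65,200/133,500 = 48.8% — pass (80% max)
Credit 617 → row 602–629; LTV 48.8% → column ≤50%. Grid cell → 8.625%.

8.625%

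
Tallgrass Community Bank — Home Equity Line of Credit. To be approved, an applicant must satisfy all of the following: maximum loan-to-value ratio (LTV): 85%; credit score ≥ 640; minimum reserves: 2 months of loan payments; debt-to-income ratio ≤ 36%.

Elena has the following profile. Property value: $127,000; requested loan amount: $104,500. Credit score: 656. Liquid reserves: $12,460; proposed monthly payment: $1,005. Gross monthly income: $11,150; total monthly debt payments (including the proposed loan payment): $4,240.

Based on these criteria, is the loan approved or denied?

LTV: 104,500 ÷ 127,000 = 82.3%, within 85% cap
Credit score 656 ≥ 640 (meets)
Reserves = 12,460/1,005 = 12.4 months ≥ 2
DTI: 4,240 ÷ 11,150 = 38%, exceeds the 36% cap
Fails on DTI.

Denied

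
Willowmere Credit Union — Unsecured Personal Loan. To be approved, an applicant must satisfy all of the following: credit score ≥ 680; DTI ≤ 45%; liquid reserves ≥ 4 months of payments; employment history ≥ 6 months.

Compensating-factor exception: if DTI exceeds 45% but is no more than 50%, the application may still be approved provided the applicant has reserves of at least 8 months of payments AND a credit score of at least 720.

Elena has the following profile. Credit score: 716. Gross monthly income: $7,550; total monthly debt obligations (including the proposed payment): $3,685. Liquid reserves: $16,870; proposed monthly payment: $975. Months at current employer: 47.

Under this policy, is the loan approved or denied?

Credit score 716 ≥ 680 (meets base)
DTI = 3,685/7,550 = 48.8% > 45% — standard DTI limit exceeded.
Liquid reserves cover 16,870/975 = 17.3 months — ≥ 4 required
Employment 47 ≥ 6 months
48.8% falls in the override range (45%–50%), so the compensating-factor test applies.
Override check — reserves: 17.3 mo (ok); score: 716 (below 720).
Compensating-factor requirement not fully met.

Denied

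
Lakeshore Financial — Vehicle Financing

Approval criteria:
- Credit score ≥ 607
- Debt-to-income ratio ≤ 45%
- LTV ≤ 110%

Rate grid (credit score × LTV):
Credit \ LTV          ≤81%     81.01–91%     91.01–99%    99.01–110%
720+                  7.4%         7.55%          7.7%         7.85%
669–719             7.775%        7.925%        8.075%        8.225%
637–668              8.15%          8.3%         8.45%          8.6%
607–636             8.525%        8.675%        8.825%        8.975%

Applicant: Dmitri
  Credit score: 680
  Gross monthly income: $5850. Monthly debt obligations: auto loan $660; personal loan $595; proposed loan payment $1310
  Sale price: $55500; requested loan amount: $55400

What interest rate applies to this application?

8.225%

Credit score 680 ≥ 607; Total monthly debts = (660 + 595 + 1,310) = 2,565. DTI: 2,565 ÷ 5,850 = 43.8%, within the 45% cap
LTV: 55,400 ÷ 55,500 = 99.8%, within 110% cap
Row: 680 falls in 669–719. Column: 99.8% falls in 99.01–110%. Rate = 8.225%.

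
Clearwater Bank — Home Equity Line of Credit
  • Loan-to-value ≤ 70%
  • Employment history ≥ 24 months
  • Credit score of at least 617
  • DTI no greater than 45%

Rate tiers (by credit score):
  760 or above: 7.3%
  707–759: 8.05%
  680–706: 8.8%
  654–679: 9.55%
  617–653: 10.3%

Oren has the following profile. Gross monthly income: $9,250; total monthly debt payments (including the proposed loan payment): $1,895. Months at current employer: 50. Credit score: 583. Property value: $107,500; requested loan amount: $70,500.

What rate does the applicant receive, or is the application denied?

Denied

Credit score 583 < 617 (below minimum)
DTI = 1,895/9,250 = 20.5% ≤ 45%
Employment 50 ≥ 24 months
LTV: 70,500 ÷ 107,500 = 65.6%, within 70% cap
Not all requirements met → denied.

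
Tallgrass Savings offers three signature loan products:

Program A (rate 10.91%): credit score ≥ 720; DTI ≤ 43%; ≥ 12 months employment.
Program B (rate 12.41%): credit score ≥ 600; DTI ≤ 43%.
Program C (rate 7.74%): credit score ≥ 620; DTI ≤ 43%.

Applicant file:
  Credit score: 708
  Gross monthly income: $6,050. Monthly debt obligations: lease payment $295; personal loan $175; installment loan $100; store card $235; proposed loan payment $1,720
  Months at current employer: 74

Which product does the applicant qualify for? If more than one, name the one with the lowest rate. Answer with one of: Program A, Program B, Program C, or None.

Program C

Total debts = (295 + 175 + 100 + 235 + 1,720) = 2,525; DTI = 2,525/6,050 = 41.7%.
Program A: score 708 < 720; DTI 41.7% ≤ 43%; employment 74 ≥ 12 mo → does not qualify.
Program B: score 708 ≥ 600; DTI 41.7% ≤ 43% → qualifies.
Program C: score 708 ≥ 620; DTI 41.7% ≤ 43% → qualifies.
Qualifying: Program B, Program C. Lowest rate is 7.74% → Program C.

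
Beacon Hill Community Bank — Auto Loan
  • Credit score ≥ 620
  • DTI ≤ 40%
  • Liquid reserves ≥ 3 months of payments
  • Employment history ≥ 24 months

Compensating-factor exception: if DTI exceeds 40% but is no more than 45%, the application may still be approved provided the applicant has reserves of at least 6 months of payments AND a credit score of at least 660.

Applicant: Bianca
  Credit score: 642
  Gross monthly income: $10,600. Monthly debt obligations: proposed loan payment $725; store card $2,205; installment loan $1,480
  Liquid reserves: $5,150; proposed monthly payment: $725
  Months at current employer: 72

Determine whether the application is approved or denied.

Credit score 642 ≥ 620 (meets base)
Total debts = (725 + 2,205 + 1,480) = 4,410. DTI: 4,410 ÷ 10,600 = 41.6%, over the 40% base limit.
Reserves: 5,150 ÷ 725 = 7.1 months (meets 3-month minimum)
Employment 72 ≥ 24 months
41.6% falls in the override range (40%–45%), so the compensating-factor test applies.
Reserves 7.1 ≥ 6 months; credit score 642 < 660.
Override conditions not both satisfied; exception does not apply.

Denied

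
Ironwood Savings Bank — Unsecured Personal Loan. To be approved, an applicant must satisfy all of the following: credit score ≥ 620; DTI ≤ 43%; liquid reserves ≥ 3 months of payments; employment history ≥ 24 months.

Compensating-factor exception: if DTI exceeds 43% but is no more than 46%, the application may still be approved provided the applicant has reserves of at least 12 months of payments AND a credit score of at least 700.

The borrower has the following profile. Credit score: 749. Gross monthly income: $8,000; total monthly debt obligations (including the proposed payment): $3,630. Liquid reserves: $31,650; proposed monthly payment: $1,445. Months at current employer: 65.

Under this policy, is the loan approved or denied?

Approved

Credit score 749 ≥ 620 (meets base)
DTI: 3,630 ÷ 8,000 = 45.4%, over the 43% base limit.
Reserves = 31,650/1,445 = 21.9 months ≥ 3
Employment 65 ≥ 24 months
45.4% falls in the override range (43%–46%), so the compensating-factor test applies.
Override check — reserves: 21.9 mo (ok); score: 749 (ok).
Both compensating conditions met → exception applies.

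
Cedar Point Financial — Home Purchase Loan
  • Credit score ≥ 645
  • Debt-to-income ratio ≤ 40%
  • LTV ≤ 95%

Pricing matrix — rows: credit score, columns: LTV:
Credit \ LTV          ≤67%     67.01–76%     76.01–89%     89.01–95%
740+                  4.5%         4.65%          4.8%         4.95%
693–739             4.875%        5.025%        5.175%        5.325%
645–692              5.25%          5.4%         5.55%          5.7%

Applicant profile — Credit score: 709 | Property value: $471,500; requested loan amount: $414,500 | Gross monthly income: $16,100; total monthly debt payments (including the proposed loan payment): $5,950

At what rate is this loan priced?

5.175%

Credit score 709 ≥ 645; DTI = 5,950/16,100 = 37% ≤ 40%
LTV = 414,500/471,500 = 87.9% ≤ 95%
Credit 709 → row 693–739; LTV 87.9% → column 76.01–89%. Grid cell → 5.175%.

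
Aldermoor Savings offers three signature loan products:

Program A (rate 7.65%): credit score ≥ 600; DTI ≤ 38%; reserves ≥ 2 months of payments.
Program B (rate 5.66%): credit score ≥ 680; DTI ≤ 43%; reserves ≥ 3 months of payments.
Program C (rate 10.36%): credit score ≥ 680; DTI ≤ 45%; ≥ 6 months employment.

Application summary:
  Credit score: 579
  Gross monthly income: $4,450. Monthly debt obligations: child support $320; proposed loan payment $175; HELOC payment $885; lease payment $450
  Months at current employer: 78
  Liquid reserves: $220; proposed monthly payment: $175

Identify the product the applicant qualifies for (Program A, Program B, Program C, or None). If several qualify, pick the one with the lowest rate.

None

Total debts = (320 + 175 + 885 + 450) = 1,830; DTI = 1,830/4,450 = 41.1%.
Reserves = 220/175 = 1.3 months.
Program A: score 579 < 600; DTI 41.1% > 38%; reserves 1.3 < 2 mo → does not qualify.
Program B: score 579 < 680; DTI 41.1% ≤ 43%; reserves 1.3 < 3 mo → does not qualify.
Program C: score 579 < 680; DTI 41.1% ≤ 45%; employment 78 ≥ 6 mo → does not qualify.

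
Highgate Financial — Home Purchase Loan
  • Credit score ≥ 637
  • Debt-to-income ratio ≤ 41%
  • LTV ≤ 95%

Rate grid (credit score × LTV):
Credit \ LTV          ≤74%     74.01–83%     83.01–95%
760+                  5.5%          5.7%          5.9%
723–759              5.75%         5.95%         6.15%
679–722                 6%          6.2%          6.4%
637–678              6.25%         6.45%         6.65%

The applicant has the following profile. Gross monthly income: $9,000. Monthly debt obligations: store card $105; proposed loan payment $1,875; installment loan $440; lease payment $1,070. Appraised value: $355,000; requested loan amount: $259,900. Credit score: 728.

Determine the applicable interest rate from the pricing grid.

Credit score 728 ≥ 637; Total monthly debts = (105 + 1,875 + 440 + 1,070) = 3,490. Debt-to-income = 3,490/9,000 = 38.8% — meets 41% limit
Loan-to-value = 259,900/355,000 = 73.2% — pass (95% max)
Score 728 is in the 723–759 band; LTV 73.2% is in the ≤74% band → 5.75%.

5.75%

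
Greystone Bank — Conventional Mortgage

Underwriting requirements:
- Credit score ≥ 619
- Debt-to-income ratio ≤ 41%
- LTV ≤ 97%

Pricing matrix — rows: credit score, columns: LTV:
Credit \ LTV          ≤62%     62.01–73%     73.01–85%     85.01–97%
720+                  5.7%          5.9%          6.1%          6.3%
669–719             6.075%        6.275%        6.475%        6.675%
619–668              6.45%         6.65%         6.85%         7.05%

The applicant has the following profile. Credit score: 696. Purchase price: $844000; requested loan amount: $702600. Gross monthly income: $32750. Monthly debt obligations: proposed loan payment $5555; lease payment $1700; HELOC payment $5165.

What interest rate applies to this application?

Credit score 696 ≥ 619; Total monthly debts = (5,555 + 1,700 + 5,165) = 12,420. Debt-to-income = 12,420/32,750 = 37.9% — meets 41% limit
LTV = 702,600/844,000 = 83.2% ≤ 97%
Credit 696 → row 669–719; LTV 83.2% → column 73.01–85%. Grid cell → 6.475%.

6.475%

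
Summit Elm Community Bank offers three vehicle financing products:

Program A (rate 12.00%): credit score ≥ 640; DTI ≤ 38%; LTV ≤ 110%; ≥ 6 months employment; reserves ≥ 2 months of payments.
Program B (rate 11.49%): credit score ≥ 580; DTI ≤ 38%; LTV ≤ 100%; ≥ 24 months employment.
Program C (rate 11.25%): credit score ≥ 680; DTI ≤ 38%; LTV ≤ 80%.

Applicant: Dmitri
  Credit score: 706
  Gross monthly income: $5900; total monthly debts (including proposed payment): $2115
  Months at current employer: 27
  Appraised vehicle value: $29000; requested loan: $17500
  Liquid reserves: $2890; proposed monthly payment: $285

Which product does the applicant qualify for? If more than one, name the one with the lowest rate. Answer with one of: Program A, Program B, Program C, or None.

Program C

DTI = 2,115/5,900 = 35.8%.
LTV = 17,500/29,000 = 60.3%.
Reserves = 2,890/285 = 10.1 months.
Program A: score 706 ≥ 640; DTI 35.8% ≤ 38%; LTV 60.3% ≤ 110%; employment 27 ≥ 6 mo; reserves 10.1 ≥ 2 mo → qualifies.
Program B: score 706 ≥ 580; DTI 35.8% ≤ 38%; LTV 60.3% ≤ 100%; employment 27 ≥ 24 mo → qualifies.
Program C: score 706 ≥ 680; DTI 35.8% ≤ 38%; LTV 60.3% ≤ 80% → qualifies.
Qualifying: Program A, Program B, Program C. Lowest rate is 11.25% → Program C.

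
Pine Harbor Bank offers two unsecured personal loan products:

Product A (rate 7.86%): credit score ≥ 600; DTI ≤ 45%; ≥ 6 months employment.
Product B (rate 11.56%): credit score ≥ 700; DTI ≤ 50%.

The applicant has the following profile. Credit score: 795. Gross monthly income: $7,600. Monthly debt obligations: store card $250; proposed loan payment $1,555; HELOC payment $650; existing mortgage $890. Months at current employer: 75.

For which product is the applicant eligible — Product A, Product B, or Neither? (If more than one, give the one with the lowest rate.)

Total debts = (250 + 1,555 + 650 + 890) = 3,345; DTI = 3,345/7,600 = 44%.
Product A: score 795 ≥ 600; DTI 44% ≤ 45%; employment 75 ≥ 6 mo → qualifies.
Product B: score 795 ≥ 700; DTI 44% ≤ 50% → qualifies.
Qualifying: Product A, Product B. Lowest rate is 7.86% → Product A.

Product A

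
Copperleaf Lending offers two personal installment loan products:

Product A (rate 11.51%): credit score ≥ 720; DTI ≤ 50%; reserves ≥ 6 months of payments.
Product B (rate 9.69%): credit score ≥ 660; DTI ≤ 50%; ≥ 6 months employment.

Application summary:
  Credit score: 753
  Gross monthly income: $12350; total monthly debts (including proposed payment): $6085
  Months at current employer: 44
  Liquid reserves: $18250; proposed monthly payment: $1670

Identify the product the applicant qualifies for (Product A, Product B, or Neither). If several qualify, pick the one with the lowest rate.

DTI = 6,085/12,350 = 49.3%.
Reserves = 18,250/1,670 = 10.9 months.
Product A: score 753 ≥ 720; DTI 49.3% ≤ 50%; reserves 10.9 ≥ 6 mo → qualifies.
Product B: score 753 ≥ 660; DTI 49.3% ≤ 50%; employment 44 ≥ 6 mo → qualifies.
Qualifying: Product A, Product B. Lowest rate is 9.69% → Product B.

Product B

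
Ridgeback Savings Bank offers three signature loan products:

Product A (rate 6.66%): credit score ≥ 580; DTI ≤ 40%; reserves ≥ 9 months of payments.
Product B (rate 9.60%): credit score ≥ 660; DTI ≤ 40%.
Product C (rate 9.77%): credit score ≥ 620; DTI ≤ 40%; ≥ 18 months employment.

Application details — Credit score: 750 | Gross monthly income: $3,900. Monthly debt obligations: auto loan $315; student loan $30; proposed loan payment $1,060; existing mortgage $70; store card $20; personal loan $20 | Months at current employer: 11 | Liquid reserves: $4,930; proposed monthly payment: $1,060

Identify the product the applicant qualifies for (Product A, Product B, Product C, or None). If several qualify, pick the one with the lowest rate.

Product B

Total debts = (315 + 30 + 1,060 + 70 + 20 + 20) = 1,515; DTI = 1,515/3,900 = 38.8%.
Reserves = 4,930/1,060 = 4.7 months.
Product A: score 750 ≥ 580; DTI 38.8% ≤ 40%; reserves 4.7 < 9 mo → does not qualify.
Product B: score 750 ≥ 660; DTI 38.8% ≤ 40% → qualifies.
Product C: score 750 ≥ 620; DTI 38.8% ≤ 40%; employment 11 < 18 mo → does not qualify.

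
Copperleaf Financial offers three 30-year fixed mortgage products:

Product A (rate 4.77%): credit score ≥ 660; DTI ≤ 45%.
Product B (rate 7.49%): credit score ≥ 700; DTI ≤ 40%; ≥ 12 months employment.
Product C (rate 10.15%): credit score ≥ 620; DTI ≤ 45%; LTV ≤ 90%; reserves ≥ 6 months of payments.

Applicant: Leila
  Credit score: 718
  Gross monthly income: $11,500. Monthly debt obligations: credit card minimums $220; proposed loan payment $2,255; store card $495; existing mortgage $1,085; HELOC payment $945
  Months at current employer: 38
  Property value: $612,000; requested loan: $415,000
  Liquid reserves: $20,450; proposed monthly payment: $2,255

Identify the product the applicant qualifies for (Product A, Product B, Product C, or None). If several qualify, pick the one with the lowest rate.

Product A

Total debts = (220 + 2,255 + 495 + 1,085 + 945) = 5,000; DTI = 5,000/11,500 = 43.5%.
LTV = 415,000/612,000 = 67.8%.
Reserves = 20,450/2,255 = 9.1 months.
Product A: score 718 ≥ 660; DTI 43.5% ≤ 45% → qualifies.
Product B: score 718 ≥ 700; DTI 43.5% > 40%; employment 38 ≥ 12 mo → does not qualify.
Product C: score 718 ≥ 620; DTI 43.5% ≤ 45%; LTV 67.8% ≤ 90%; reserves 9.1 ≥ 6 mo → qualifies.
Qualifying: Product A, Product C. Lowest rate is 4.77% → Product A.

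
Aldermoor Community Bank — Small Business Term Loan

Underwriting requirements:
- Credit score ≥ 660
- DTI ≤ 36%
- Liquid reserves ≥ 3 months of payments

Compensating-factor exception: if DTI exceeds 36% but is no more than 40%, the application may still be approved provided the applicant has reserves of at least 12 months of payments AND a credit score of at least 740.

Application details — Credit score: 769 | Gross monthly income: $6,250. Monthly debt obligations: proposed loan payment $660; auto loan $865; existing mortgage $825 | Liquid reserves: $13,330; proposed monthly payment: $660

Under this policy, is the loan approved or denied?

Approved

Credit score 769 ≥ 660 (meets base)
Total debts = (660 + 865 + 825) = 2,350. DTI: 2,350 ÷ 6,250 = 37.6%, over the 36% base limit.
Reserves = 13,330/660 = 20.2 months ≥ 3
37.6% falls in the override range (36%–40%), so the compensating-factor test applies.
Override check — reserves: 20.2 mo (ok); score: 769 (ok).
Both override conditions satisfied; DTI exception granted.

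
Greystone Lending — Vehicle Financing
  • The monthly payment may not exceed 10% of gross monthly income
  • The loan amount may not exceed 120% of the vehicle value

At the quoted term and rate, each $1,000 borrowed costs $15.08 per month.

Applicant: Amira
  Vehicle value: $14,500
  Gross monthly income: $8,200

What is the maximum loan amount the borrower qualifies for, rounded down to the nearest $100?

Payment cap: 10% × $8,200 = $820/month.
At $15.08 per $1,000, that supports 820/15.08 × 1,000 ≈ $54,376 → $54,300.
LTV cap: 120% × $14,500 = $17,400 → $17,400.
Binding constraint: loan-to-value.

$17,400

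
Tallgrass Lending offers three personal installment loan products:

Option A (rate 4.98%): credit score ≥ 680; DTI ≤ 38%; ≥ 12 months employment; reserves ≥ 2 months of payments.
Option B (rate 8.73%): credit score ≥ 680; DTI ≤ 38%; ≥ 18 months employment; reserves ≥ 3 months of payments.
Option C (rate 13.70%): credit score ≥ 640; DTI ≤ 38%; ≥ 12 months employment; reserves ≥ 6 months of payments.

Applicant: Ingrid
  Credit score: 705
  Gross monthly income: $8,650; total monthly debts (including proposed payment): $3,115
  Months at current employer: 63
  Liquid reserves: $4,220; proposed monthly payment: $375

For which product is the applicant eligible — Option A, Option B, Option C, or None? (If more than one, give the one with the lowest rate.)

DTI = 3,115/8,650 = 36%.
Reserves = 4,220/375 = 11.3 months.
Option A: score 705 ≥ 680; DTI 36% ≤ 38%; employment 63 ≥ 12 mo; reserves 11.3 ≥ 2 mo → qualifies.
Option B: score 705 ≥ 680; DTI 36% ≤ 38%; employment 63 ≥ 18 mo; reserves 11.3 ≥ 3 mo → qualifies.
Option C: score 705 ≥ 640; DTI 36% ≤ 38%; employment 63 ≥ 12 mo; reserves 11.3 ≥ 6 mo → qualifies.
Qualifying: Option A, Option B, Option C. Lowest rate is 4.98% → Option A.

Option A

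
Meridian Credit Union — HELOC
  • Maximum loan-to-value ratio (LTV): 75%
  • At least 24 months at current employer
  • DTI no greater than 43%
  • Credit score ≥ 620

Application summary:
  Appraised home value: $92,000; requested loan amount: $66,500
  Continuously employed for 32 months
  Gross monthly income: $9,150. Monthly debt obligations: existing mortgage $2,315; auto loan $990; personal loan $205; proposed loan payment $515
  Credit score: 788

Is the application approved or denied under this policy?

LTV = 66,500/92,000 = 72.3% ≤ 75%
Employment 32 ≥ 24 months
Total monthly debts = (2,315 + 990 + 205 + 515) = 4,025. DTI: 4,025 ÷ 9,150 = 44%, exceeds the 43% cap
Credit score 788 ≥ 620 (meets)
Fails on DTI.

Denied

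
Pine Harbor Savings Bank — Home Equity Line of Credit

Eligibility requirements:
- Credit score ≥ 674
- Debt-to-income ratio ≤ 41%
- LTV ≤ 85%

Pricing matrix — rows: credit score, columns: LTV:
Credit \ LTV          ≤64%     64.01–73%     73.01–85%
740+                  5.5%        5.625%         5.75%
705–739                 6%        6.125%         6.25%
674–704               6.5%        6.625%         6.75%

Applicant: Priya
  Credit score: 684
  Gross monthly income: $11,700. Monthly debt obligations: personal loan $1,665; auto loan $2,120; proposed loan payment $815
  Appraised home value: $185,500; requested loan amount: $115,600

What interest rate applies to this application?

Credit score 684 ≥ 674; Total monthly debts = (1,665 + 2,120 + 815) = 4,600. DTI: 4,600 ÷ 11,700 = 39.3%, within the 41% cap
LTV = 115,600/185,500 = 62.3% ≤ 85%
Row: 684 falls in 674–704. Column: 62.3% falls in ≤64%. Rate = 6.5%.

6.5%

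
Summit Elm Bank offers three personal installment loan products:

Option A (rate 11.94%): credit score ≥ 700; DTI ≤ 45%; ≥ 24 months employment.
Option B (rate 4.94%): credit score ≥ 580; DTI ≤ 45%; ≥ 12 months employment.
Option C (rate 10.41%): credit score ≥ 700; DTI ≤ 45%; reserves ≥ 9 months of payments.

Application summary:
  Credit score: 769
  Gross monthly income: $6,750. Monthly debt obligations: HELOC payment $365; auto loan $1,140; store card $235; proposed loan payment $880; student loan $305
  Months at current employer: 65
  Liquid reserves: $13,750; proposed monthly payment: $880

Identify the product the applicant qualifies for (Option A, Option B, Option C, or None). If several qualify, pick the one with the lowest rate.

Option B

Total debts = (365 + 1,140 + 235 + 880 + 305) = 2,925; DTI = 2,925/6,750 = 43.3%.
Reserves = 13,750/880 = 15.6 months.
Option A: score 769 ≥ 700; DTI 43.3% ≤ 45%; employment 65 ≥ 24 mo → qualifies.
Option B: score 769 ≥ 580; DTI 43.3% ≤ 45%; employment 65 ≥ 12 mo → qualifies.
Option C: score 769 ≥ 700; DTI 43.3% ≤ 45%; reserves 15.6 ≥ 9 mo → qualifies.
Qualifying: Option A, Option B, Option C. Lowest rate is 4.94% → Option B.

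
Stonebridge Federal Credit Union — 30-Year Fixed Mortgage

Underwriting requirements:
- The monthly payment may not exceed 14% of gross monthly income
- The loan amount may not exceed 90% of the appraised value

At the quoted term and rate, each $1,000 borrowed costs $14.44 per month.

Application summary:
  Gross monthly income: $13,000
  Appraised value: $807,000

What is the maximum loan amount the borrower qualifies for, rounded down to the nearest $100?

Payment cap: 14% × $13,000 = $1,820/month.
At $14.44 per $1,000, that supports 1,820/14.44 × 1,000 ≈ $126,038 → $126,000.
LTV cap: 90% × $807,000 = $726,300 → $726,300.
Binding constraint: payment-to-income.

$126,000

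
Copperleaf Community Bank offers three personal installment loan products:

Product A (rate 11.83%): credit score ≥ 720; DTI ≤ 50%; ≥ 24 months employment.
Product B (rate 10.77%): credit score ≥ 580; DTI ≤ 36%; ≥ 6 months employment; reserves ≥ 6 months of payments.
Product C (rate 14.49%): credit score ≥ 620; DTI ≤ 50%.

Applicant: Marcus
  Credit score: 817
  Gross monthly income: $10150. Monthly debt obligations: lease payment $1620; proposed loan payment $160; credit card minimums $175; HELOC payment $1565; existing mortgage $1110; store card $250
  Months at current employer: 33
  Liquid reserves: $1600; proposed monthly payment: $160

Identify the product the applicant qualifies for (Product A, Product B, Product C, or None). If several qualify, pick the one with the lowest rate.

Product A

Total debts = (1,620 + 160 + 175 + 1,565 + 1,110 + 250) = 4,880; DTI = 4,880/10,150 = 48.1%.
Reserves = 1,600/160 = 10.0 months.
Product A: score 817 ≥ 720; DTI 48.1% ≤ 50%; employment 33 ≥ 24 mo → qualifies.
Product B: score 817 ≥ 580; DTI 48.1% > 36%; employment 33 ≥ 6 mo; reserves 10.0 ≥ 6 mo → does not qualify.
Product C: score 817 ≥ 620; DTI 48.1% ≤ 50% → qualifies.
Qualifying: Product A, Product C. Lowest rate is 11.83% → Product A.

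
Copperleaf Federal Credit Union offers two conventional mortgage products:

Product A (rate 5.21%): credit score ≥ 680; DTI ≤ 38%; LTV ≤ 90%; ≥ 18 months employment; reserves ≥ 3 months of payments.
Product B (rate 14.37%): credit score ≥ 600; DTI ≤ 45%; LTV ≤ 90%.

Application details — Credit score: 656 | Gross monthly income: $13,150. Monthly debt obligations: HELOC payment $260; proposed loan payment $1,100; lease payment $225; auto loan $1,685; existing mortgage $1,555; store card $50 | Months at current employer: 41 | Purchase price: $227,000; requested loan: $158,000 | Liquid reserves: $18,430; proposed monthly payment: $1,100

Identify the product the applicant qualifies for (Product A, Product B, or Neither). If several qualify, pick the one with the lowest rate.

Product B

Total debts = (260 + 1,100 + 225 + 1,685 + 1,555 + 50) = 4,875; DTI = 4,875/13,150 = 37.1%.
LTV = 158,000/227,000 = 69.6%.
Reserves = 18,430/1,100 = 16.8 months.
Product A: score 656 < 680; DTI 37.1% ≤ 38%; LTV 69.6% ≤ 90%; employment 41 ≥ 18 mo; reserves 16.8 ≥ 3 mo → does not qualify.
Product B: score 656 ≥ 600; DTI 37.1% ≤ 45%; LTV 69.6% ≤ 90% → qualifies.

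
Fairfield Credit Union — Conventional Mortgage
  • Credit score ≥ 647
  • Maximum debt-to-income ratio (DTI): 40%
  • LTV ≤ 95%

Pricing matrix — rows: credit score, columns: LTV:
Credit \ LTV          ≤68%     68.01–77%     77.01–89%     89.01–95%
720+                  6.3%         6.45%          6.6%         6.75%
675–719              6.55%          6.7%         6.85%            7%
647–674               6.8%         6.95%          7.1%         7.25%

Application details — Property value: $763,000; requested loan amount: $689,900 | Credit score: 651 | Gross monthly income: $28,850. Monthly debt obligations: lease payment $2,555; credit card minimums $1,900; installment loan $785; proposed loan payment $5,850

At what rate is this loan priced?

Credit score 651 ≥ 647; Total monthly debts = (2,555 + 1,900 + 785 + 5,850) = 11,090. Debt-to-income = 11,090/28,850 = 38.4% — meets 40% limit
LTV = 689,900/763,000 = 90.4% ≤ 95%
Row: 651 falls in 647–674. Column: 90.4% falls in 89.01–95%. Rate = 7.25%.

7.25%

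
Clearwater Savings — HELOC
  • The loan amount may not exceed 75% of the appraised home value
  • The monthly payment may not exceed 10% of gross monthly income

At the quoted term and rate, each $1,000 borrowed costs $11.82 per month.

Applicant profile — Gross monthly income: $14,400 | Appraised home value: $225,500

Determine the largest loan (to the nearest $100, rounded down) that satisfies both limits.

$121,800

Payment cap: 10% × $14,400 = $1,440/month.
At $11.82 per $1,000, that supports 1,440/11.82 × 1,000 ≈ $121,827 → $121,800.
LTV cap: 75% × $225,500 = $169,125 → $169,100.
Binding constraint: payment-to-income.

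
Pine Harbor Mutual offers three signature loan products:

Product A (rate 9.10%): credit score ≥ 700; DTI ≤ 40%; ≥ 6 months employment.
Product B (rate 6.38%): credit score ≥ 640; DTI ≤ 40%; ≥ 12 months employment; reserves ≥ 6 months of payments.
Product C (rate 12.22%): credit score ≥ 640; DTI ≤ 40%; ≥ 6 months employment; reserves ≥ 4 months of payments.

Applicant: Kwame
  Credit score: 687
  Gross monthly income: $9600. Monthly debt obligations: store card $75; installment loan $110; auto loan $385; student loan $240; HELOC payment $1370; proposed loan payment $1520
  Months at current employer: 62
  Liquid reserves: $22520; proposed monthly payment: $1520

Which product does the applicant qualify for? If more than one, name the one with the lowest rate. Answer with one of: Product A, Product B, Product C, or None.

Product B

Total debts = (75 + 110 + 385 + 240 + 1,370 + 1,520) = 3,700; DTI = 3,700/9,600 = 38.5%.
Reserves = 22,520/1,520 = 14.8 months.
Product A: score 687 < 700; DTI 38.5% ≤ 40%; employment 62 ≥ 6 mo → does not qualify.
Product B: score 687 ≥ 640; DTI 38.5% ≤ 40%; employment 62 ≥ 12 mo; reserves 14.8 ≥ 6 mo → qualifies.
Product C: score 687 ≥ 640; DTI 38.5% ≤ 40%; employment 62 ≥ 6 mo; reserves 14.8 ≥ 4 mo → qualifies.
Qualifying: Product B, Product C. Lowest rate is 6.38% → Product B.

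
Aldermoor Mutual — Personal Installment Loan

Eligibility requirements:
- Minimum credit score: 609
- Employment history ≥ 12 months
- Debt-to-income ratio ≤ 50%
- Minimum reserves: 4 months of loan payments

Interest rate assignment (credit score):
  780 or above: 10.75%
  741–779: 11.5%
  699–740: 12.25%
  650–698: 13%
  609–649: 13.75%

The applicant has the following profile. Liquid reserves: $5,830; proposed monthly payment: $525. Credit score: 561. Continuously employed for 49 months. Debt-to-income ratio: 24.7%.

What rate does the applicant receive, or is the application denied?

Denied

Credit score 561 < 609 (below minimum)
Liquid reserves cover 5,830/525 = 11.1 months — ≥ 4 required
DTI 24.7% is within the 50% limit
Employment 49 ≥ 12 months
Not all requirements met → denied.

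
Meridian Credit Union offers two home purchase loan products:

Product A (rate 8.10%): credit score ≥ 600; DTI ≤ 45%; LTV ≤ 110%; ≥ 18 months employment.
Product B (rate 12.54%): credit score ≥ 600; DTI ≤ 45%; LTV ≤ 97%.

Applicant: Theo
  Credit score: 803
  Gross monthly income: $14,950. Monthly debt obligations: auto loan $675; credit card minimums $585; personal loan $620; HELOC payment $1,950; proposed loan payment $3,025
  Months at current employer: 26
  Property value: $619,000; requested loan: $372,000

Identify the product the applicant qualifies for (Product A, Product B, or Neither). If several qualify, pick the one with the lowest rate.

Neither

Total debts = (675 + 585 + 620 + 1,950 + 3,025) = 6,855; DTI = 6,855/14,950 = 45.9%.
LTV = 372,000/619,000 = 60.1%.
Product A: score 803 ≥ 600; DTI 45.9% > 45%; LTV 60.1% ≤ 110%; employment 26 ≥ 18 mo → does not qualify.
Product B: score 803 ≥ 600; DTI 45.9% > 45%; LTV 60.1% ≤ 97% → does not qualify.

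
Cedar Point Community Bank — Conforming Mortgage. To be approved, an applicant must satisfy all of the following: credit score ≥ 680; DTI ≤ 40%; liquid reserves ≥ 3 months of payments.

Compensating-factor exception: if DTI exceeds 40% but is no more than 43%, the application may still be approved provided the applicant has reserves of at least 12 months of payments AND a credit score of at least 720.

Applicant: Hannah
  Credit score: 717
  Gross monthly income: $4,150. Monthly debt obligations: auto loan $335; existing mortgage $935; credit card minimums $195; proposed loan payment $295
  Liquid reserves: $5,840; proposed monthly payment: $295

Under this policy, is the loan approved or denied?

Denied

Credit score 717 ≥ 680 (meets base)
Total debts = (335 + 935 + 195 + 295) = 1,760. DTI: 1,760 ÷ 4,150 = 42.4%, over the 40% base limit.
Reserves = 5,840/295 = 19.8 months ≥ 3
DTI 42.4% is within the 40%–43% exception band; checking compensating factors.
Override check — reserves: 19.8 mo (ok); score: 717 (below 720).
Compensating-factor requirement not fully met.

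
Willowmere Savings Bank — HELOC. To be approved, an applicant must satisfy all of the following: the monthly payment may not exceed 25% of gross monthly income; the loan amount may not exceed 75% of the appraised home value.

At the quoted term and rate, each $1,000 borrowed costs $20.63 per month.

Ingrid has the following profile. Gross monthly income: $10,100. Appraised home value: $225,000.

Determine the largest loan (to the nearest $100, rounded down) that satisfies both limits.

Payment cap: 25% × $10,100 = $2,525/month.
At $20.63 per $1,000, that supports 2,525/20.63 × 1,000 ≈ $122,394 → $122,300.
LTV cap: 75% × $225,000 = $168,750 → $168,700.
Binding constraint: payment-to-income.

$122,300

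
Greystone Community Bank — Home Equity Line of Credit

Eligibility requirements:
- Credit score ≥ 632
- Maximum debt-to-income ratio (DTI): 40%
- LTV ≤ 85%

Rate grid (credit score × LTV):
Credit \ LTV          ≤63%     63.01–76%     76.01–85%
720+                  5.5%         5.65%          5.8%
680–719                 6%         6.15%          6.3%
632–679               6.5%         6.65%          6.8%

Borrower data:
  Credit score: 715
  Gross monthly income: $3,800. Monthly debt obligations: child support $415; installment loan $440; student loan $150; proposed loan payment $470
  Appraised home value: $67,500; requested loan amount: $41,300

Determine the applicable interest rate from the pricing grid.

6%

Credit score 715 ≥ 632; Total monthly debts = (415 + 440 + 150 + 470) = 1,475. DTI = 1,475/3,800 = 38.8% ≤ 40%
LTV: 41,300 ÷ 67,500 = 61.2%, within 85% cap
Score 715 is in the 680–719 band; LTV 61.2% is in the ≤63% band → 6%.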